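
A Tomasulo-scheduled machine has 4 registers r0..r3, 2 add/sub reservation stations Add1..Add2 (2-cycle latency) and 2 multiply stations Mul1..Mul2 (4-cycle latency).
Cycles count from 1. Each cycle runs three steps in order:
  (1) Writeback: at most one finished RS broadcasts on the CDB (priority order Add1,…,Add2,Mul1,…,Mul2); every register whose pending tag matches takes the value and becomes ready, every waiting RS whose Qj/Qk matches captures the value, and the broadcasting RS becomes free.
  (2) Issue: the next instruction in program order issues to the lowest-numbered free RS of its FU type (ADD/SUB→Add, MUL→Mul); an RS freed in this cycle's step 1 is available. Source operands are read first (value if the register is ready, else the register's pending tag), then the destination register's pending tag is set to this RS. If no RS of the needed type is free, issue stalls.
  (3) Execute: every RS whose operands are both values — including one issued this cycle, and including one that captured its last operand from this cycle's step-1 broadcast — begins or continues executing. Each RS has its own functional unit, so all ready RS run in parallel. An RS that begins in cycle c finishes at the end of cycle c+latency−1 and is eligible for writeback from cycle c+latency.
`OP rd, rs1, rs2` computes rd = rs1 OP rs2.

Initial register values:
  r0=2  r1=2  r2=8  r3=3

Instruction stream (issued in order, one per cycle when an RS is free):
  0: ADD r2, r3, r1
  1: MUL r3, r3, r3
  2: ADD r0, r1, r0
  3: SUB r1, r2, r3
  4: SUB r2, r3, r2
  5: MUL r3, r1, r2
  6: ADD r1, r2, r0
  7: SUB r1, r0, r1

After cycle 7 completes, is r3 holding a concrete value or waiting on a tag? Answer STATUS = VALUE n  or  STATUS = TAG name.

STATUS = TAG Mul1

c1: issue ADD r2<-Add1 | r0:2,r1:2,r2:Add1,r3:3
c2: issue MUL r3<-Mul1 | r0:2,r1:2,r2:Add1,r3:Mul1
c3: CDB Add1=5; issue ADD r0<-Add1 | r0:Add1,r1:2,r2:5,r3:Mul1
c4: issue SUB r1<-Add2 | r0:Add1,r1:Add2,r2:5,r3:Mul1
c5: CDB Add1=4; issue SUB r2<-Add1 | r0:4,r1:Add2,r2:Add1,r3:Mul1
c6: CDB Mul1=9; issue MUL r3<-Mul1 | r0:4,r1:Add2,r2:Add1,r3:Mul1
c7: stall | r0:4,r1:Add2,r2:Add1,r3:Mul1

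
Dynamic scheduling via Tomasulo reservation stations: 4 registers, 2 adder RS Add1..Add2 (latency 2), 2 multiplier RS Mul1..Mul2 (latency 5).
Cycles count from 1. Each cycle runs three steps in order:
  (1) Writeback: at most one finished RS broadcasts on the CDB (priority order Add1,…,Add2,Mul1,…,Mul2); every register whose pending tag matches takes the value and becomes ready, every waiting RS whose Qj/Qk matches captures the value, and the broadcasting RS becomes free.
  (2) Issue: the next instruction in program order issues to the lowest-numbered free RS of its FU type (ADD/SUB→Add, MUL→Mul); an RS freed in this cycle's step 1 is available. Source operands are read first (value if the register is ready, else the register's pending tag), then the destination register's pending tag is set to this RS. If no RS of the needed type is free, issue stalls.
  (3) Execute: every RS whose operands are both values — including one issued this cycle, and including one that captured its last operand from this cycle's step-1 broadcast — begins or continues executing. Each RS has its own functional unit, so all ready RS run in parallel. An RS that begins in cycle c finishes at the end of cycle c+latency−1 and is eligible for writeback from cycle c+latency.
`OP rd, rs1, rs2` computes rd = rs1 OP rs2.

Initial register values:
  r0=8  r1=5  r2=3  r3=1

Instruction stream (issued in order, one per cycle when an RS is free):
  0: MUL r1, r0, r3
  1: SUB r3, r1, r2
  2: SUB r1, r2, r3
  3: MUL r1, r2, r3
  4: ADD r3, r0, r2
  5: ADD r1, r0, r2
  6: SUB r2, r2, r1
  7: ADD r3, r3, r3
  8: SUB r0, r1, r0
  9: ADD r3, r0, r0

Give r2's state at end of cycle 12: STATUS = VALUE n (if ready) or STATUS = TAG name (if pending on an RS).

STATUS = TAG Add2

cycle 1: issue MUL r1<-Mul1 // r0:8,r1:Mul1,r2:3,r3:1
cycle 2: issue SUB r3<-Add1 // r0:8,r1:Mul1,r2:3,r3:Add1
cycle 3: issue SUB r1<-Add2 // r0:8,r1:Add2,r2:3,r3:Add1
cycle 4: issue MUL r1<-Mul2 // r0:8,r1:Mul2,r2:3,r3:Add1
cycle 5: stall // r0:8,r1:Mul2,r2:3,r3:Add1
cycle 6: CDB Mul1=8; stall // r0:8,r1:Mul2,r2:3,r3:Add1
cycle 7: stall // r0:8,r1:Mul2,r2:3,r3:Add1
cycle 8: CDB Add1=5; issue ADD r3<-Add1 // r0:8,r1:Mul2,r2:3,r3:Add1
cycle 9: stall // r0:8,r1:Mul2,r2:3,r3:Add1
cycle 10: CDB Add1=11; issue ADD r1<-Add1 // r0:8,r1:Add1,r2:3,r3:11
cycle 11: CDB Add2=-2; issue SUB r2<-Add2 // r0:8,r1:Add1,r2:Add2,r3:11
cycle 12: CDB Add1=11; issue ADD r3<-Add1 // r0:8,r1:11,r2:Add2,r3:Add1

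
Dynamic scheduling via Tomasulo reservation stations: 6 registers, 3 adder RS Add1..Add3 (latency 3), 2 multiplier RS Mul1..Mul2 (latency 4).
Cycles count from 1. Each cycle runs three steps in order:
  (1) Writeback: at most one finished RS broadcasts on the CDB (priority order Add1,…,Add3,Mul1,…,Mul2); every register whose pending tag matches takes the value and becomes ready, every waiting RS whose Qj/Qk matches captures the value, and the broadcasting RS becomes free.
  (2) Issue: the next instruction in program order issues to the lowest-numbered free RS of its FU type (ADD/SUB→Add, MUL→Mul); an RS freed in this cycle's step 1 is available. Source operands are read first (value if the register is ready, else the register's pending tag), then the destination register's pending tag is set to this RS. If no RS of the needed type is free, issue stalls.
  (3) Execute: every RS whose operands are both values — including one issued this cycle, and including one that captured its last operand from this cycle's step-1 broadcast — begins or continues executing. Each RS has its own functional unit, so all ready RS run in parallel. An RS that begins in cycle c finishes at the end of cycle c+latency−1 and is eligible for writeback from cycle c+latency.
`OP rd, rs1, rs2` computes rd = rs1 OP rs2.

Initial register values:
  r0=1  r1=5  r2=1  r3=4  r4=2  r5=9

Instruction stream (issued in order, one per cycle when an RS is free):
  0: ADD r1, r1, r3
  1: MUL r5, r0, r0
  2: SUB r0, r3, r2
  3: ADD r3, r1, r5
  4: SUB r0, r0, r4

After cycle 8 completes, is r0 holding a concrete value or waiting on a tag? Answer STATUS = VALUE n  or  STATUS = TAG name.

  c1: issue ADD r1<-Add1  regs: r0:1,r1:Add1,r2:1,r3:4,r4:2,r5:9
  c2: issue MUL r5<-Mul1  regs: r0:1,r1:Add1,r2:1,r3:4,r4:2,r5:Mul1
  c3: issue SUB r0<-Add2  regs: r0:Add2,r1:Add1,r2:1,r3:4,r4:2,r5:Mul1
  c4: CDB Add1=9; issue ADD r3<-Add1  regs: r0:Add2,r1:9,r2:1,r3:Add1,r4:2,r5:Mul1
  c5: issue SUB r0<-Add3  regs: r0:Add3,r1:9,r2:1,r3:Add1,r4:2,r5:Mul1
  c6: CDB Add2=3  regs: r0:Add3,r1:9,r2:1,r3:Add1,r4:2,r5:Mul1
  c7: CDB Mul1=1  regs: r0:Add3,r1:9,r2:1,r3:Add1,r4:2,r5:1
  c8: -  regs: r0:Add3,r1:9,r2:1,r3:Add1,r4:2,r5:1

STATUS = TAG Add3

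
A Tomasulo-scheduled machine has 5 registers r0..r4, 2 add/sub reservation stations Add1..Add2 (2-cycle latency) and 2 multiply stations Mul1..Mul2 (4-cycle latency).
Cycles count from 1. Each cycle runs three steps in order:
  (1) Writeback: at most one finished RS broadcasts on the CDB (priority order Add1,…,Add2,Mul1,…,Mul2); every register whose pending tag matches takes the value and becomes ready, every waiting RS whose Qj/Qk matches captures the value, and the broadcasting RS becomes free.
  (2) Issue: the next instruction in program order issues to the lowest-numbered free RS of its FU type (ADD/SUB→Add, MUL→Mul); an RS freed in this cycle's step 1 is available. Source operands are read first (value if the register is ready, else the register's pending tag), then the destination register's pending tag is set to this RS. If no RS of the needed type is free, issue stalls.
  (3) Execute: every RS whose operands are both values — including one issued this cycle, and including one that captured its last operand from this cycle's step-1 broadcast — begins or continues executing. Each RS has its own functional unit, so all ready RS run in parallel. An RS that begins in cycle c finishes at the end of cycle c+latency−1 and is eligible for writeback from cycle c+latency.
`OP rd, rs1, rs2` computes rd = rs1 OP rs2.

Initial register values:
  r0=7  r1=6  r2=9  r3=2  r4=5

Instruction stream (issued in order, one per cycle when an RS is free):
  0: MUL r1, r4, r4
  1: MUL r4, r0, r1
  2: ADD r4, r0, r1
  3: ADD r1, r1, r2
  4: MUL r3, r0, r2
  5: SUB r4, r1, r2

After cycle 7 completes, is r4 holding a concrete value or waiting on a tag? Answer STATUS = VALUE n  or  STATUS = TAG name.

  c1: issue MUL r1<-Mul1  regs: r0:7,r1:Mul1,r2:9,r3:2,r4:5
  c2: issue MUL r4<-Mul2  regs: r0:7,r1:Mul1,r2:9,r3:2,r4:Mul2
  c3: issue ADD r4<-Add1  regs: r0:7,r1:Mul1,r2:9,r3:2,r4:Add1
  c4: issue ADD r1<-Add2  regs: r0:7,r1:Add2,r2:9,r3:2,r4:Add1
  c5: CDB Mul1=25; issue MUL r3<-Mul1  regs: r0:7,r1:Add2,r2:9,r3:Mul1,r4:Add1
  c6: stall  regs: r0:7,r1:Add2,r2:9,r3:Mul1,r4:Add1
  c7: CDB Add1=32; issue SUB r4<-Add1  regs: r0:7,r1:Add2,r2:9,r3:Mul1,r4:Add1

STATUS = TAG Add1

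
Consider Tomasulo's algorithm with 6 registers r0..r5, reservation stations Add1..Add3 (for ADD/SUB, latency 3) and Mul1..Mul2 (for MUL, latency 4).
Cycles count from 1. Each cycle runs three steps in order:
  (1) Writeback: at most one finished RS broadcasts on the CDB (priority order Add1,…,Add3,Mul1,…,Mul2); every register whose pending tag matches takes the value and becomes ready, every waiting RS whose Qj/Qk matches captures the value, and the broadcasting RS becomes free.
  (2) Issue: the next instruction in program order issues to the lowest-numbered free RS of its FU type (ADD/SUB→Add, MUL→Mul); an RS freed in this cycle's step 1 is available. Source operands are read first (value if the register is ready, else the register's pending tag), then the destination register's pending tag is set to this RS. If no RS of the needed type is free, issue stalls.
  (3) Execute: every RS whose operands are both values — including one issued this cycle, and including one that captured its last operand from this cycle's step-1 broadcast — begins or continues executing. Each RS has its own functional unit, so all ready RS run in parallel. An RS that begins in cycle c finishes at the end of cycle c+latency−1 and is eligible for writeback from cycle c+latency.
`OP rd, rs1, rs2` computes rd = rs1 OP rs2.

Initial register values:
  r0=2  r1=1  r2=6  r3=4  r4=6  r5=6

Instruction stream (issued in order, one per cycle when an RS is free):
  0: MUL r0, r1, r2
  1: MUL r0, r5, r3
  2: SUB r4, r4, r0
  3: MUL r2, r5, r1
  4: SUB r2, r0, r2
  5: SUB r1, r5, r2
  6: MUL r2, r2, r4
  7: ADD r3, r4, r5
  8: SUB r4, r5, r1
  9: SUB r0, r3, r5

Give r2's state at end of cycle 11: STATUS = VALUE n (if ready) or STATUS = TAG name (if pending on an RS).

STATUS = TAG Mul2

c1: issue MUL r0<-Mul1 | r0:Mul1,r1:1,r2:6,r3:4,r4:6,r5:6
c2: issue MUL r0<-Mul2 | r0:Mul2,r1:1,r2:6,r3:4,r4:6,r5:6
c3: issue SUB r4<-Add1 | r0:Mul2,r1:1,r2:6,r3:4,r4:Add1,r5:6
c4: stall | r0:Mul2,r1:1,r2:6,r3:4,r4:Add1,r5:6
c5: CDB Mul1=6; issue MUL r2<-Mul1 | r0:Mul2,r1:1,r2:Mul1,r3:4,r4:Add1,r5:6
c6: CDB Mul2=24; issue SUB r2<-Add2 | r0:24,r1:1,r2:Add2,r3:4,r4:Add1,r5:6
c7: issue SUB r1<-Add3 | r0:24,r1:Add3,r2:Add2,r3:4,r4:Add1,r5:6
c8: issue MUL r2<-Mul2 | r0:24,r1:Add3,r2:Mul2,r3:4,r4:Add1,r5:6
c9: CDB Add1=-18; issue ADD r3<-Add1 | r0:24,r1:Add3,r2:Mul2,r3:Add1,r4:-18,r5:6
c10: CDB Mul1=6; stall | r0:24,r1:Add3,r2:Mul2,r3:Add1,r4:-18,r5:6
c11: stall | r0:24,r1:Add3,r2:Mul2,r3:Add1,r4:-18,r5:6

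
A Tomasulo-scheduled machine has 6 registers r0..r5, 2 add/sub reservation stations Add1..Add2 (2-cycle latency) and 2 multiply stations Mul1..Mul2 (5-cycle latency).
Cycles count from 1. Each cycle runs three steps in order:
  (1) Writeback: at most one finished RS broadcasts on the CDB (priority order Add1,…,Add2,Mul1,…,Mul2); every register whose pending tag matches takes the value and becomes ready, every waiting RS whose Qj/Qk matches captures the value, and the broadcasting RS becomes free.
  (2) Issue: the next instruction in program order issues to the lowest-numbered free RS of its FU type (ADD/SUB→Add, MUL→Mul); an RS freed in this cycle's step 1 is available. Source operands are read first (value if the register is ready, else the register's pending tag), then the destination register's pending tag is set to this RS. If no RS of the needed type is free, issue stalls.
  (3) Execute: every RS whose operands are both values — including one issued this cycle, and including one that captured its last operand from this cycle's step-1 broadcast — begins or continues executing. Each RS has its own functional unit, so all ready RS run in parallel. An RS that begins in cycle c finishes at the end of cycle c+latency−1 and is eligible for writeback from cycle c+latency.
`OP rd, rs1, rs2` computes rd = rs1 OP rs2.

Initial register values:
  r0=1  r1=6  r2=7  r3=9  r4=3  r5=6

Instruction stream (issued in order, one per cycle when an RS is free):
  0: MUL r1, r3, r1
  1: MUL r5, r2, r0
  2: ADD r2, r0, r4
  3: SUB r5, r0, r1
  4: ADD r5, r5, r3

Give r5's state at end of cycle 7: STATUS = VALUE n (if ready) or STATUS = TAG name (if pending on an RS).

  c1: issue MUL r1<-Mul1  regs: r0:1,r1:Mul1,r2:7,r3:9,r4:3,r5:6
  c2: issue MUL r5<-Mul2  regs: r0:1,r1:Mul1,r2:7,r3:9,r4:3,r5:Mul2
  c3: issue ADD r2<-Add1  regs: r0:1,r1:Mul1,r2:Add1,r3:9,r4:3,r5:Mul2
  c4: issue SUB r5<-Add2  regs: r0:1,r1:Mul1,r2:Add1,r3:9,r4:3,r5:Add2
  c5: CDB Add1=4; issue ADD r5<-Add1  regs: r0:1,r1:Mul1,r2:4,r3:9,r4:3,r5:Add1
  c6: CDB Mul1=54  regs: r0:1,r1:54,r2:4,r3:9,r4:3,r5:Add1
  c7: CDB Mul2=7  regs: r0:1,r1:54,r2:4,r3:9,r4:3,r5:Add1

STATUS = TAG Add1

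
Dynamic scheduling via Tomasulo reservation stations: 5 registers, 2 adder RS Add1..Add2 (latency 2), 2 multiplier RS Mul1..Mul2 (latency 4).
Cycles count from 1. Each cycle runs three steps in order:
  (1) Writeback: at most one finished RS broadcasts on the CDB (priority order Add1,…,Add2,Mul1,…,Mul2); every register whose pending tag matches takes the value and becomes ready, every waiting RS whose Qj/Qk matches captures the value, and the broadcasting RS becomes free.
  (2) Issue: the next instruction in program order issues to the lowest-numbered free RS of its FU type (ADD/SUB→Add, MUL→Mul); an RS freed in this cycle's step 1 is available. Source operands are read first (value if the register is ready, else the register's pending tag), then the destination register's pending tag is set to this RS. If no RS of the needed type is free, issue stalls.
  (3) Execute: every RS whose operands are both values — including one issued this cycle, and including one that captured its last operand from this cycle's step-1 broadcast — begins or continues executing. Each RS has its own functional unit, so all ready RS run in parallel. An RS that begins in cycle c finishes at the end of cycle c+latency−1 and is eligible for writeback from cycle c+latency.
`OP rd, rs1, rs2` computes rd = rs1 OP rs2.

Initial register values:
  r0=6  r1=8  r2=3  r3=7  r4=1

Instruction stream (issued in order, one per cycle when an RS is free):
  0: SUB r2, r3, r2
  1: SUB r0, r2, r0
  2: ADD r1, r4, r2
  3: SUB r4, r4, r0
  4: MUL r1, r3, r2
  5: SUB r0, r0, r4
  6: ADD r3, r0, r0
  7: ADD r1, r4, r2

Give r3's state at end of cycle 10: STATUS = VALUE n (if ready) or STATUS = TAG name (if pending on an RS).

STATUS = TAG Add1

  c1: issue SUB r2<-Add1  regs: r0:6,r1:8,r2:Add1,r3:7,r4:1
  c2: issue SUB r0<-Add2  regs: r0:Add2,r1:8,r2:Add1,r3:7,r4:1
  c3: CDB Add1=4; issue ADD r1<-Add1  regs: r0:Add2,r1:Add1,r2:4,r3:7,r4:1
  c4: stall  regs: r0:Add2,r1:Add1,r2:4,r3:7,r4:1
  c5: CDB Add1=5; issue SUB r4<-Add1  regs: r0:Add2,r1:5,r2:4,r3:7,r4:Add1
  c6: CDB Add2=-2; issue MUL r1<-Mul1  regs: r0:-2,r1:Mul1,r2:4,r3:7,r4:Add1
  c7: issue SUB r0<-Add2  regs: r0:Add2,r1:Mul1,r2:4,r3:7,r4:Add1
  c8: CDB Add1=3; issue ADD r3<-Add1  regs: r0:Add2,r1:Mul1,r2:4,r3:Add1,r4:3
  c9: stall  regs: r0:Add2,r1:Mul1,r2:4,r3:Add1,r4:3
  c10: CDB Add2=-5; issue ADD r1<-Add2  regs: r0:-5,r1:Add2,r2:4,r3:Add1,r4:3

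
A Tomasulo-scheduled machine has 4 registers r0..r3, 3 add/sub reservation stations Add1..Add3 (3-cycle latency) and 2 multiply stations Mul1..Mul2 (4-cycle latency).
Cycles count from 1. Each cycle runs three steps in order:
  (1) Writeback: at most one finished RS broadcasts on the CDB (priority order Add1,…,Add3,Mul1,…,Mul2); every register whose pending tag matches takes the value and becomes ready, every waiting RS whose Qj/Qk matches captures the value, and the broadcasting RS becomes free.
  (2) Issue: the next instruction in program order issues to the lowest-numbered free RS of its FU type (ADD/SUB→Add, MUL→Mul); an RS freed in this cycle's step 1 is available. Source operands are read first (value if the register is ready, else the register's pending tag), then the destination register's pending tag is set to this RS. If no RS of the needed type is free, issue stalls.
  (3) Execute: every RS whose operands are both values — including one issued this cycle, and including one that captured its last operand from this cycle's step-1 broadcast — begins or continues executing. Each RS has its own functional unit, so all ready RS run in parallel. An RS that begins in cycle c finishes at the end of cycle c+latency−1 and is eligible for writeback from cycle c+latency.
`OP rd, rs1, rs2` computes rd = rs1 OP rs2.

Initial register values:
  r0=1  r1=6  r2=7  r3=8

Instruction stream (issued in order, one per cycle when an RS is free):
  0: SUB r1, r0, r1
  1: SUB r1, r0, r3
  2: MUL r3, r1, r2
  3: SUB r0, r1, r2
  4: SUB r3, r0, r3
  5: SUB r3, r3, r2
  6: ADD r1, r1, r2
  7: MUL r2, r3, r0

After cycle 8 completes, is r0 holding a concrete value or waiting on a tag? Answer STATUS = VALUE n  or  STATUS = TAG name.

STATUS = VALUE -14

c1: issue SUB r1<-Add1 | r0:1,r1:Add1,r2:7,r3:8
c2: issue SUB r1<-Add2 | r0:1,r1:Add2,r2:7,r3:8
c3: issue MUL r3<-Mul1 | r0:1,r1:Add2,r2:7,r3:Mul1
c4: CDB Add1=-5; issue SUB r0<-Add1 | r0:Add1,r1:Add2,r2:7,r3:Mul1
c5: CDB Add2=-7; issue SUB r3<-Add2 | r0:Add1,r1:-7,r2:7,r3:Add2
c6: issue SUB r3<-Add3 | r0:Add1,r1:-7,r2:7,r3:Add3
c7: stall | r0:Add1,r1:-7,r2:7,r3:Add3
c8: CDB Add1=-14; issue ADD r1<-Add1 | r0:-14,r1:Add1,r2:7,r3:Add3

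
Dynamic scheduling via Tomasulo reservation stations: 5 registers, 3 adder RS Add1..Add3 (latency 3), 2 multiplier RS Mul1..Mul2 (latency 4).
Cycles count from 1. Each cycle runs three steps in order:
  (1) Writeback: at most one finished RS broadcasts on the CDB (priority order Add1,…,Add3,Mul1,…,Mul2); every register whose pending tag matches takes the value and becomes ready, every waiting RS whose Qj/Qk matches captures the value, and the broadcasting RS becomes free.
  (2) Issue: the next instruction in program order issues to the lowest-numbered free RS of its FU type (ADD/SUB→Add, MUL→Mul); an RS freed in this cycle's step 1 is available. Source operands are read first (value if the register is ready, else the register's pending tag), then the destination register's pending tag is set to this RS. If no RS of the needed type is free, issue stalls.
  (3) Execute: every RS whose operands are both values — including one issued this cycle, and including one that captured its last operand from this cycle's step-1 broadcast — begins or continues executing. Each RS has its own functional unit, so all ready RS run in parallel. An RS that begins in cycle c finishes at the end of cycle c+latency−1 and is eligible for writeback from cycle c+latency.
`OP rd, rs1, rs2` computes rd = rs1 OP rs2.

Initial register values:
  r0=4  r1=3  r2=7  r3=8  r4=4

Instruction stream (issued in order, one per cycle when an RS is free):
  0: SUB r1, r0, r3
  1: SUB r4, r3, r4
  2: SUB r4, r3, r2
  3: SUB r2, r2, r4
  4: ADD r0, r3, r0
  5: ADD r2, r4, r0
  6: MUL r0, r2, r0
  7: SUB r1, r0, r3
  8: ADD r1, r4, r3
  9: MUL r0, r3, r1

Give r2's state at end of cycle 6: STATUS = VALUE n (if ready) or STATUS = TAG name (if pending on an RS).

STATUS = TAG Add3

cycle 1: issue SUB r1<-Add1 // r0:4,r1:Add1,r2:7,r3:8,r4:4
cycle 2: issue SUB r4<-Add2 // r0:4,r1:Add1,r2:7,r3:8,r4:Add2
cycle 3: issue SUB r4<-Add3 // r0:4,r1:Add1,r2:7,r3:8,r4:Add3
cycle 4: CDB Add1=-4; issue SUB r2<-Add1 // r0:4,r1:-4,r2:Add1,r3:8,r4:Add3
cycle 5: CDB Add2=4; issue ADD r0<-Add2 // r0:Add2,r1:-4,r2:Add1,r3:8,r4:Add3
cycle 6: CDB Add3=1; issue ADD r2<-Add3 // r0:Add2,r1:-4,r2:Add3,r3:8,r4:1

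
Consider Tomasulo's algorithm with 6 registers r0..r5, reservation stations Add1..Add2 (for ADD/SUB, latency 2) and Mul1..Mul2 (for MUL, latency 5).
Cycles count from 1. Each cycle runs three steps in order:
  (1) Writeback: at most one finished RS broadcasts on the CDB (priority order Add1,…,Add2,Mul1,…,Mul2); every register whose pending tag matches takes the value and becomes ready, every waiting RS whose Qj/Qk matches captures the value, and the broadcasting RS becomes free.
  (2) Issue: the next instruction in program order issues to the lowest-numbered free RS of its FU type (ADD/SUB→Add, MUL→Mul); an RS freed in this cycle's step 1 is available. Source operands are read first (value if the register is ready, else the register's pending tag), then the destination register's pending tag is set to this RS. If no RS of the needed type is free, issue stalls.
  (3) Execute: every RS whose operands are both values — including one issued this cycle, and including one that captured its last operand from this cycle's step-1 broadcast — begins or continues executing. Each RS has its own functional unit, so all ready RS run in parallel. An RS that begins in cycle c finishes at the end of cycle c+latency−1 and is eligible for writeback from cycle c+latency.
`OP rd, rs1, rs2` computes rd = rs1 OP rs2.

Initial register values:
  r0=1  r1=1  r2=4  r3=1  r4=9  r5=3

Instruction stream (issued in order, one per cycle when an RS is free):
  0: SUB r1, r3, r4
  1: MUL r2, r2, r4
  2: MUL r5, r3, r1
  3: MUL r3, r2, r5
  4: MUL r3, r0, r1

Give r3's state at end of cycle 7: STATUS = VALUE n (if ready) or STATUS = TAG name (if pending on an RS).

STATUS = TAG Mul1

c1: issue SUB r1<-Add1 | r0:1,r1:Add1,r2:4,r3:1,r4:9,r5:3
c2: issue MUL r2<-Mul1 | r0:1,r1:Add1,r2:Mul1,r3:1,r4:9,r5:3
c3: CDB Add1=-8; issue MUL r5<-Mul2 | r0:1,r1:-8,r2:Mul1,r3:1,r4:9,r5:Mul2
c4: stall | r0:1,r1:-8,r2:Mul1,r3:1,r4:9,r5:Mul2
c5: stall | r0:1,r1:-8,r2:Mul1,r3:1,r4:9,r5:Mul2
c6: stall | r0:1,r1:-8,r2:Mul1,r3:1,r4:9,r5:Mul2
c7: CDB Mul1=36; issue MUL r3<-Mul1 | r0:1,r1:-8,r2:36,r3:Mul1,r4:9,r5:Mul2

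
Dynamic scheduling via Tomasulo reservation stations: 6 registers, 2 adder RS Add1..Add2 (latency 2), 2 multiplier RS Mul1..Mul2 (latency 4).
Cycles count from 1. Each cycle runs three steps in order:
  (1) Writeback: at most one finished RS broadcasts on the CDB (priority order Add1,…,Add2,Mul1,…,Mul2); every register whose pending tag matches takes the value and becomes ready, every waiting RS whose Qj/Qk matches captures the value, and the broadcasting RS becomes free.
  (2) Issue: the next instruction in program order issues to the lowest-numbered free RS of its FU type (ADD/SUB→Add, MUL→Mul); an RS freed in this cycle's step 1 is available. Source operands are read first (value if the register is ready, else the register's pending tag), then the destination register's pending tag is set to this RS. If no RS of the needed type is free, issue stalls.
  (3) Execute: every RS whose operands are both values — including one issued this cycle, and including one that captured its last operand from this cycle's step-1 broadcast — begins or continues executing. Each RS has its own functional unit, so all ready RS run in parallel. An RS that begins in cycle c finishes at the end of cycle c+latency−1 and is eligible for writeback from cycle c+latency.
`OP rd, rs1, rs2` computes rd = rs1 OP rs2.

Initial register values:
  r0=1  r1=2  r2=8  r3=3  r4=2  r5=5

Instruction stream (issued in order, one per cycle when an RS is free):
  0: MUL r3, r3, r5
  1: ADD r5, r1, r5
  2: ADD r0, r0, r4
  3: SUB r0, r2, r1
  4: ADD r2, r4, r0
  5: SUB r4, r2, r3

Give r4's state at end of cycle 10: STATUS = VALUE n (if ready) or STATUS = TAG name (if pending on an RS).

  c1: issue MUL r3<-Mul1  regs: r0:1,r1:2,r2:8,r3:Mul1,r4:2,r5:5
  c2: issue ADD r5<-Add1  regs: r0:1,r1:2,r2:8,r3:Mul1,r4:2,r5:Add1
  c3: issue ADD r0<-Add2  regs: r0:Add2,r1:2,r2:8,r3:Mul1,r4:2,r5:Add1
  c4: CDB Add1=7; issue SUB r0<-Add1  regs: r0:Add1,r1:2,r2:8,r3:Mul1,r4:2,r5:7
  c5: CDB Add2=3; issue ADD r2<-Add2  regs: r0:Add1,r1:2,r2:Add2,r3:Mul1,r4:2,r5:7
  c6: CDB Add1=6; issue SUB r4<-Add1  regs: r0:6,r1:2,r2:Add2,r3:Mul1,r4:Add1,r5:7
  c7: CDB Mul1=15  regs: r0:6,r1:2,r2:Add2,r3:15,r4:Add1,r5:7
  c8: CDB Add2=8  regs: r0:6,r1:2,r2:8,r3:15,r4:Add1,r5:7
  c9: -  regs: r0:6,r1:2,r2:8,r3:15,r4:Add1,r5:7
  c10: CDB Add1=-7  regs: r0:6,r1:2,r2:8,r3:15,r4:-7,r5:7

STATUS = VALUE -7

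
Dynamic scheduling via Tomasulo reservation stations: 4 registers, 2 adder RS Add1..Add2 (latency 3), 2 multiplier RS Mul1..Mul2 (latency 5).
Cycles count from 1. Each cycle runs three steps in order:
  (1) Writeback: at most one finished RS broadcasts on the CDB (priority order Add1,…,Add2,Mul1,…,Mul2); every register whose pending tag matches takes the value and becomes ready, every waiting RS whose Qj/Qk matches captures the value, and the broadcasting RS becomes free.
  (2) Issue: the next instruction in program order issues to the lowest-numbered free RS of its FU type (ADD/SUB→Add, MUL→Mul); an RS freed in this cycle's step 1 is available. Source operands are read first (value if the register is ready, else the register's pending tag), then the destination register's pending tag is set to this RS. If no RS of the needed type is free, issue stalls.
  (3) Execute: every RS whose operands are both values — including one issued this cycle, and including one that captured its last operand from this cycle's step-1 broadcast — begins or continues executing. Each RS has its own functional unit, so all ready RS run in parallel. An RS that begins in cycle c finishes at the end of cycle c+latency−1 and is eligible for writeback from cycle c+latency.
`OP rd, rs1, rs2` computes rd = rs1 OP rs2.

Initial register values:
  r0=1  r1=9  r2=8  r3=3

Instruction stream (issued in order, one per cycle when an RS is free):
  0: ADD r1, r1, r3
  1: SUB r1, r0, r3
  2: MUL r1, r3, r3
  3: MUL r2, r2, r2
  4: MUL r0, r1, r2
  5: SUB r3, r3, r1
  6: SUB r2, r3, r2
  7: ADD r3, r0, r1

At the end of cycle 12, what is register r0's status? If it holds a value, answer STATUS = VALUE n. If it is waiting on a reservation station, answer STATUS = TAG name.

STATUS = TAG Mul1

cycle 1: issue ADD r1<-Add1 // r0:1,r1:Add1,r2:8,r3:3
cycle 2: issue SUB r1<-Add2 // r0:1,r1:Add2,r2:8,r3:3
cycle 3: issue MUL r1<-Mul1 // r0:1,r1:Mul1,r2:8,r3:3
cycle 4: CDB Add1=12; issue MUL r2<-Mul2 // r0:1,r1:Mul1,r2:Mul2,r3:3
cycle 5: CDB Add2=-2; stall // r0:1,r1:Mul1,r2:Mul2,r3:3
cycle 6: stall // r0:1,r1:Mul1,r2:Mul2,r3:3
cycle 7: stall // r0:1,r1:Mul1,r2:Mul2,r3:3
cycle 8: CDB Mul1=9; issue MUL r0<-Mul1 // r0:Mul1,r1:9,r2:Mul2,r3:3
cycle 9: CDB Mul2=64; issue SUB r3<-Add1 // r0:Mul1,r1:9,r2:64,r3:Add1
cycle 10: issue SUB r2<-Add2 // r0:Mul1,r1:9,r2:Add2,r3:Add1
cycle 11: stall // r0:Mul1,r1:9,r2:Add2,r3:Add1
cycle 12: CDB Add1=-6; issue ADD r3<-Add1 // r0:Mul1,r1:9,r2:Add2,r3:Add1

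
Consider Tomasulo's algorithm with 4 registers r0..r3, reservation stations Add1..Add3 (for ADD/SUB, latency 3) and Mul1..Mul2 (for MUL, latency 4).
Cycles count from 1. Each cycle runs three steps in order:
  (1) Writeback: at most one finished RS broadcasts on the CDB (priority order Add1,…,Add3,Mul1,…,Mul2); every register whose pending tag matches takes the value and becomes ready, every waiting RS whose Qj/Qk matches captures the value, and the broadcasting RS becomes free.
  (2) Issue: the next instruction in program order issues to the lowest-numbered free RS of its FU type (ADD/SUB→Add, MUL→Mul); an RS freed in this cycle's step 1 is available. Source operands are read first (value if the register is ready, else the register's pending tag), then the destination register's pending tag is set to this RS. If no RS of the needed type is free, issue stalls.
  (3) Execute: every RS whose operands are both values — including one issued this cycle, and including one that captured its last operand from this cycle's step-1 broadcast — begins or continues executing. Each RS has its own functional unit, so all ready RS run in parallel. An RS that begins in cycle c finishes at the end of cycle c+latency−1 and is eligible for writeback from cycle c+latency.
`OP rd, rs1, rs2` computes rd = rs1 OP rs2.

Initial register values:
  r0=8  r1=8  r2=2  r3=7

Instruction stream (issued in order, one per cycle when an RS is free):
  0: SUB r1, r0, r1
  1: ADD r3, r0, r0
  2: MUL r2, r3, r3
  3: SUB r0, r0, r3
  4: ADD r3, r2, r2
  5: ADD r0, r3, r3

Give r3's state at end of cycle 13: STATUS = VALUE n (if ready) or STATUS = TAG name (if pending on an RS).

STATUS = VALUE 512

cycle 1: issue SUB r1<-Add1 // r0:8,r1:Add1,r2:2,r3:7
cycle 2: issue ADD r3<-Add2 // r0:8,r1:Add1,r2:2,r3:Add2
cycle 3: issue MUL r2<-Mul1 // r0:8,r1:Add1,r2:Mul1,r3:Add2
cycle 4: CDB Add1=0; issue SUB r0<-Add1 // r0:Add1,r1:0,r2:Mul1,r3:Add2
cycle 5: CDB Add2=16; issue ADD r3<-Add2 // r0:Add1,r1:0,r2:Mul1,r3:Add2
cycle 6: issue ADD r0<-Add3 // r0:Add3,r1:0,r2:Mul1,r3:Add2
cycle 7: - // r0:Add3,r1:0,r2:Mul1,r3:Add2
cycle 8: CDB Add1=-8 // r0:Add3,r1:0,r2:Mul1,r3:Add2
cycle 9: CDB Mul1=256 // r0:Add3,r1:0,r2:256,r3:Add2
cycle 10: - // r0:Add3,r1:0,r2:256,r3:Add2
cycle 11: - // r0:Add3,r1:0,r2:256,r3:Add2
cycle 12: CDB Add2=512 // r0:Add3,r1:0,r2:256,r3:512
cycle 13: - // r0:Add3,r1:0,r2:256,r3:512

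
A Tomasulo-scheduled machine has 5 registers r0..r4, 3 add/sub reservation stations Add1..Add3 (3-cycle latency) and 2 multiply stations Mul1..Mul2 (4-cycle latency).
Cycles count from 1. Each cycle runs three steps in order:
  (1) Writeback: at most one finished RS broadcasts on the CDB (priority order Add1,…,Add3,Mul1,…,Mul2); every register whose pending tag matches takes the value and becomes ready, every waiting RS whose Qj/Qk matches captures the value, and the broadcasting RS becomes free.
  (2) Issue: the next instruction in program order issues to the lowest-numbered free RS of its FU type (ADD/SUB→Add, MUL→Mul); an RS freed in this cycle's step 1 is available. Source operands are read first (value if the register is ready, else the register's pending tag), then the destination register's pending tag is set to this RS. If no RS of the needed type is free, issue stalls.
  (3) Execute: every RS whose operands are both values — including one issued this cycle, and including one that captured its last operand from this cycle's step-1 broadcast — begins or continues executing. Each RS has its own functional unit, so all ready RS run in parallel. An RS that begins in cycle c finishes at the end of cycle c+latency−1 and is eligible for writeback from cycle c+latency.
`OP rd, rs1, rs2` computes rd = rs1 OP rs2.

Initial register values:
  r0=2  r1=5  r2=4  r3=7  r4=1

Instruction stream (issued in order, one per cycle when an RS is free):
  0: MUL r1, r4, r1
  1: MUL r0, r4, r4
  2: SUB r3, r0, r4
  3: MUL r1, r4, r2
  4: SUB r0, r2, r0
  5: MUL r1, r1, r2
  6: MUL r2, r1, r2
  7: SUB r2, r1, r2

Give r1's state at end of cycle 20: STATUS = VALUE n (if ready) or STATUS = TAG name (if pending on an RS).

c1: issue MUL r1<-Mul1 | r0:2,r1:Mul1,r2:4,r3:7,r4:1
c2: issue MUL r0<-Mul2 | r0:Mul2,r1:Mul1,r2:4,r3:7,r4:1
c3: issue SUB r3<-Add1 | r0:Mul2,r1:Mul1,r2:4,r3:Add1,r4:1
c4: stall | r0:Mul2,r1:Mul1,r2:4,r3:Add1,r4:1
c5: CDB Mul1=5; issue MUL r1<-Mul1 | r0:Mul2,r1:Mul1,r2:4,r3:Add1,r4:1
c6: CDB Mul2=1; issue SUB r0<-Add2 | r0:Add2,r1:Mul1,r2:4,r3:Add1,r4:1
c7: issue MUL r1<-Mul2 | r0:Add2,r1:Mul2,r2:4,r3:Add1,r4:1
c8: stall | r0:Add2,r1:Mul2,r2:4,r3:Add1,r4:1
c9: CDB Add1=0; stall | r0:Add2,r1:Mul2,r2:4,r3:0,r4:1
c10: CDB Add2=3; stall | r0:3,r1:Mul2,r2:4,r3:0,r4:1
c11: CDB Mul1=4; issue MUL r2<-Mul1 | r0:3,r1:Mul2,r2:Mul1,r3:0,r4:1
c12: issue SUB r2<-Add1 | r0:3,r1:Mul2,r2:Add1,r3:0,r4:1
c13: - | r0:3,r1:Mul2,r2:Add1,r3:0,r4:1
c14: - | r0:3,r1:Mul2,r2:Add1,r3:0,r4:1
c15: CDB Mul2=16 | r0:3,r1:16,r2:Add1,r3:0,r4:1
c16: - | r0:3,r1:16,r2:Add1,r3:0,r4:1
c17: - | r0:3,r1:16,r2:Add1,r3:0,r4:1
c18: - | r0:3,r1:16,r2:Add1,r3:0,r4:1
c19: CDB Mul1=64 | r0:3,r1:16,r2:Add1,r3:0,r4:1
c20: - | r0:3,r1:16,r2:Add1,r3:0,r4:1

STATUS = VALUE 16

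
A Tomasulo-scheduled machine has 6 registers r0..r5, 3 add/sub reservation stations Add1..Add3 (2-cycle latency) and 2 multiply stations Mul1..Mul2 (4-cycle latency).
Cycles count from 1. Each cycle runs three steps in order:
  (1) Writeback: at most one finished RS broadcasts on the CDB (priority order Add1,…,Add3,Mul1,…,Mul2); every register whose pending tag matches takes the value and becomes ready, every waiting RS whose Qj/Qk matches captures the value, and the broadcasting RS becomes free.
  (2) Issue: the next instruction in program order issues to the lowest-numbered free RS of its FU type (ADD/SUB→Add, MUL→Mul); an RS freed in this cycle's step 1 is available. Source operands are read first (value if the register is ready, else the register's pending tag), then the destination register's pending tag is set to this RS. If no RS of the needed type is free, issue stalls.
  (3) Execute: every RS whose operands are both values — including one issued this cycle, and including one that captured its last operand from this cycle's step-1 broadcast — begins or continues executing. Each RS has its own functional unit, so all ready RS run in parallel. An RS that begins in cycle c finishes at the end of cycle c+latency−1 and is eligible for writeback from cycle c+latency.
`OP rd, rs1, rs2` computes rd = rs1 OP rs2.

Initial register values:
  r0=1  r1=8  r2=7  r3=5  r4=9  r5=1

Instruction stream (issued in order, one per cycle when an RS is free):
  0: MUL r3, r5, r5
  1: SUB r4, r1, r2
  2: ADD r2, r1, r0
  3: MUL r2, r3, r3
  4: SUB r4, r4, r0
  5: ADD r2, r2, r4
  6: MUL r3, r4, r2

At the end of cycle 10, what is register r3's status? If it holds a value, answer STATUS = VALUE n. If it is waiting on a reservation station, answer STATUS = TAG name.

STATUS = TAG Mul1

  c1: issue MUL r3<-Mul1  regs: r0:1,r1:8,r2:7,r3:Mul1,r4:9,r5:1
  c2: issue SUB r4<-Add1  regs: r0:1,r1:8,r2:7,r3:Mul1,r4:Add1,r5:1
  c3: issue ADD r2<-Add2  regs: r0:1,r1:8,r2:Add2,r3:Mul1,r4:Add1,r5:1
  c4: CDB Add1=1; issue MUL r2<-Mul2  regs: r0:1,r1:8,r2:Mul2,r3:Mul1,r4:1,r5:1
  c5: CDB Add2=9; issue SUB r4<-Add1  regs: r0:1,r1:8,r2:Mul2,r3:Mul1,r4:Add1,r5:1
  c6: CDB Mul1=1; issue ADD r2<-Add2  regs: r0:1,r1:8,r2:Add2,r3:1,r4:Add1,r5:1
  c7: CDB Add1=0; issue MUL r3<-Mul1  regs: r0:1,r1:8,r2:Add2,r3:Mul1,r4:0,r5:1
  c8: -  regs: r0:1,r1:8,r2:Add2,r3:Mul1,r4:0,r5:1
  c9: -  regs: r0:1,r1:8,r2:Add2,r3:Mul1,r4:0,r5:1
  c10: CDB Mul2=1  regs: r0:1,r1:8,r2:Add2,r3:Mul1,r4:0,r5:1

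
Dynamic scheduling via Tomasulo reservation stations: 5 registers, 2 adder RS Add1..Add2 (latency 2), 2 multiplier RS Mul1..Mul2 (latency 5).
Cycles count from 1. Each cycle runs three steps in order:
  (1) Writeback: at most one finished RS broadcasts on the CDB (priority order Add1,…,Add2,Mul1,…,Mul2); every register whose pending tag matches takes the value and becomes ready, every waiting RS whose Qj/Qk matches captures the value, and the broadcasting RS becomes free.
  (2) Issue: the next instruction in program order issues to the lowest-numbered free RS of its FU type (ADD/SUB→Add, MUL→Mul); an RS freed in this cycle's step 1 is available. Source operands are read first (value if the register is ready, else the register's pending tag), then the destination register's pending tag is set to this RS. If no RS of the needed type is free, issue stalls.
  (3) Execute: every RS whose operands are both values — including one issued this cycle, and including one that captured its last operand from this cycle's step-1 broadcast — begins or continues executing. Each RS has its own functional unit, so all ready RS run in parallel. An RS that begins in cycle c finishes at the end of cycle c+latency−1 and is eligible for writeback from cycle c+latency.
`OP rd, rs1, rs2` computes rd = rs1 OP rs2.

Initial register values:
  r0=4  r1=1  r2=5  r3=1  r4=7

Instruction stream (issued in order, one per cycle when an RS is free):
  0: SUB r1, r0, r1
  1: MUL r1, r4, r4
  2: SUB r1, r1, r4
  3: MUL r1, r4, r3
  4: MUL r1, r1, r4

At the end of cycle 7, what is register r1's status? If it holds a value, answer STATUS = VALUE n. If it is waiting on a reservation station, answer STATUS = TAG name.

c1: issue SUB r1<-Add1 | r0:4,r1:Add1,r2:5,r3:1,r4:7
c2: issue MUL r1<-Mul1 | r0:4,r1:Mul1,r2:5,r3:1,r4:7
c3: CDB Add1=3; issue SUB r1<-Add1 | r0:4,r1:Add1,r2:5,r3:1,r4:7
c4: issue MUL r1<-Mul2 | r0:4,r1:Mul2,r2:5,r3:1,r4:7
c5: stall | r0:4,r1:Mul2,r2:5,r3:1,r4:7
c6: stall | r0:4,r1:Mul2,r2:5,r3:1,r4:7
c7: CDB Mul1=49; issue MUL r1<-Mul1 | r0:4,r1:Mul1,r2:5,r3:1,r4:7

STATUS = TAG Mul1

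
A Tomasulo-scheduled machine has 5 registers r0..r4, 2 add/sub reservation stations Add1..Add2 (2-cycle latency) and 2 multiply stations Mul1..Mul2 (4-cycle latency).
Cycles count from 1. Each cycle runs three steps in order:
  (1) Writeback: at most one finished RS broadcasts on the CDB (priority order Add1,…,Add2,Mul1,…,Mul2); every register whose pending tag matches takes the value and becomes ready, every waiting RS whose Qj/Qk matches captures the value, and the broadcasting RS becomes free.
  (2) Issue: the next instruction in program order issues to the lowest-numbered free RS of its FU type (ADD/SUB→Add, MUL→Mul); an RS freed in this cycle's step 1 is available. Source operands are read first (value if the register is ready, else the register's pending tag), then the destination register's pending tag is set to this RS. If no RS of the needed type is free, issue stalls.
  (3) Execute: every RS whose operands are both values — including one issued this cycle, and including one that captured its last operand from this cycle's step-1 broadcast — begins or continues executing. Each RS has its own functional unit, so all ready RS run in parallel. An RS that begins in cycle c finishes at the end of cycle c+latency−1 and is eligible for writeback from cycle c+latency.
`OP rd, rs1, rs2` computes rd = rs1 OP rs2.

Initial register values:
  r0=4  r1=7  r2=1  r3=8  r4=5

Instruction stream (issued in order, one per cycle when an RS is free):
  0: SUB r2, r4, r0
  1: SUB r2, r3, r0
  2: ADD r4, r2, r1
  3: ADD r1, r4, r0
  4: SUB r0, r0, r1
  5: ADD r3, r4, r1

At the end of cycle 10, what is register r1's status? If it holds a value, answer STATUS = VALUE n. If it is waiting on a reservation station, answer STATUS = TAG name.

c1: issue SUB r2<-Add1 | r0:4,r1:7,r2:Add1,r3:8,r4:5
c2: issue SUB r2<-Add2 | r0:4,r1:7,r2:Add2,r3:8,r4:5
c3: CDB Add1=1; issue ADD r4<-Add1 | r0:4,r1:7,r2:Add2,r3:8,r4:Add1
c4: CDB Add2=4; issue ADD r1<-Add2 | r0:4,r1:Add2,r2:4,r3:8,r4:Add1
c5: stall | r0:4,r1:Add2,r2:4,r3:8,r4:Add1
c6: CDB Add1=11; issue SUB r0<-Add1 | r0:Add1,r1:Add2,r2:4,r3:8,r4:11
c7: stall | r0:Add1,r1:Add2,r2:4,r3:8,r4:11
c8: CDB Add2=15; issue ADD r3<-Add2 | r0:Add1,r1:15,r2:4,r3:Add2,r4:11
c9: - | r0:Add1,r1:15,r2:4,r3:Add2,r4:11
c10: CDB Add1=-11 | r0:-11,r1:15,r2:4,r3:Add2,r4:11

STATUS = VALUE 15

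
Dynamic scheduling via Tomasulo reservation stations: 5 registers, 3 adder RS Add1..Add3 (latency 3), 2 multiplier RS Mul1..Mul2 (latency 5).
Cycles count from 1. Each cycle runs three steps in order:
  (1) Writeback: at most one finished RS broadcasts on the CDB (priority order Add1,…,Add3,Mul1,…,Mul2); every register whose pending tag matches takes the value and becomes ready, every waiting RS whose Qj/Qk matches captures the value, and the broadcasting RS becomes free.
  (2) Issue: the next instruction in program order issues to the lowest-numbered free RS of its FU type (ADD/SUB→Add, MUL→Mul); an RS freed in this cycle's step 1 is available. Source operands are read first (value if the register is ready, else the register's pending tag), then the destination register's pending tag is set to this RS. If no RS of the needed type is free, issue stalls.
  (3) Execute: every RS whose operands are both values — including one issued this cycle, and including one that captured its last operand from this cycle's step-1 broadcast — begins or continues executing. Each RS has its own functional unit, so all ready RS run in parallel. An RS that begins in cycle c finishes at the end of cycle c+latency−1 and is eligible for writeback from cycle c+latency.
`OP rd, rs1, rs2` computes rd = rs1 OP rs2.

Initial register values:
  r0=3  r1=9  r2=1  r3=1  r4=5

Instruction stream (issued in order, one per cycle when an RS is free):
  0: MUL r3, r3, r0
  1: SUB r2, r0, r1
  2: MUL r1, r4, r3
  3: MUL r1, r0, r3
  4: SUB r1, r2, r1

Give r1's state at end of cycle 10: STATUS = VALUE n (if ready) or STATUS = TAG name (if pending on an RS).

cycle 1: issue MUL r3<-Mul1 // r0:3,r1:9,r2:1,r3:Mul1,r4:5
cycle 2: issue SUB r2<-Add1 // r0:3,r1:9,r2:Add1,r3:Mul1,r4:5
cycle 3: issue MUL r1<-Mul2 // r0:3,r1:Mul2,r2:Add1,r3:Mul1,r4:5
cycle 4: stall // r0:3,r1:Mul2,r2:Add1,r3:Mul1,r4:5
cycle 5: CDB Add1=-6; stall // r0:3,r1:Mul2,r2:-6,r3:Mul1,r4:5
cycle 6: CDB Mul1=3; issue MUL r1<-Mul1 // r0:3,r1:Mul1,r2:-6,r3:3,r4:5
cycle 7: issue SUB r1<-Add1 // r0:3,r1:Add1,r2:-6,r3:3,r4:5
cycle 8: - // r0:3,r1:Add1,r2:-6,r3:3,r4:5
cycle 9: - // r0:3,r1:Add1,r2:-6,r3:3,r4:5
cycle 10: - // r0:3,r1:Add1,r2:-6,r3:3,r4:5

STATUS = TAG Add1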